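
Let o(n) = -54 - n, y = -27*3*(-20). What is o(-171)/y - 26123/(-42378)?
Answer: 875509/1271340 ≈ 0.68865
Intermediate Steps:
y = 1620 (y = -81*(-20) = 1620)
o(-171)/y - 26123/(-42378) = (-54 - 1*(-171))/1620 - 26123/(-42378) = (-54 + 171)*(1/1620) - 26123*(-1/42378) = 117*(1/1620) + 26123/42378 = 13/180 + 26123/42378 = 875509/1271340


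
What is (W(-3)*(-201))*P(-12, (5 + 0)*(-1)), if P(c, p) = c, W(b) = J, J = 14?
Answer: 33768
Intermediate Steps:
W(b) = 14
(W(-3)*(-201))*P(-12, (5 + 0)*(-1)) = (14*(-201))*(-12) = -2814*(-12) = 33768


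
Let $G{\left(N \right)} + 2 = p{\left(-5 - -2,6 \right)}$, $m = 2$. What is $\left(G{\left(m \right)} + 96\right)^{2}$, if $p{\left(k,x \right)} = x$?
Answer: $10000$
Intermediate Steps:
$G{\left(N \right)} = 4$ ($G{\left(N \right)} = -2 + 6 = 4$)
$\left(G{\left(m \right)} + 96\right)^{2} = \left(4 + 96\right)^{2} = 100^{2} = 10000$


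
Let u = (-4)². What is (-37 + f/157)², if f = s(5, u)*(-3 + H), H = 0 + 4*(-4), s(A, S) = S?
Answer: 37368769/24649 ≈ 1516.0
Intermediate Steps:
u = 16
H = -16 (H = 0 - 16 = -16)
f = -304 (f = 16*(-3 - 16) = 16*(-19) = -304)
(-37 + f/157)² = (-37 - 304/157)² = (-6113/157)² = 37368769/24649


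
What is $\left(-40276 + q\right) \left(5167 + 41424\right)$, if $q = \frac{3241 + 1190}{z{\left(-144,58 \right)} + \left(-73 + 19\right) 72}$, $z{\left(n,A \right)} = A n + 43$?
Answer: $- \frac{22887866162573}{12197} \approx -1.8765 \cdot 10^{9}$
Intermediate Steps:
$z{\left(n,A \right)} = 43 + A n$
$q = - \frac{4431}{12197}$ ($q = \frac{3241 + 1190}{\left(43 + 58 \left(-144\right)\right) + \left(-73 + 19\right) 72} = \frac{4431}{\left(43 - 8352\right) - 3888} = \frac{4431}{-8309 - 3888} = \frac{4431}{-12197} = 4431 \left(- \frac{1}{12197}\right) = - \frac{4431}{12197} \approx -0.36329$)
$\left(-40276 + q\right) \left(5167 + 41424\right) = \left(-40276 - \frac{4431}{12197}\right) \left(5167 + 41424\right) = \left(- \frac{491250803}{12197}\right) 46591 = - \frac{22887866162573}{12197}$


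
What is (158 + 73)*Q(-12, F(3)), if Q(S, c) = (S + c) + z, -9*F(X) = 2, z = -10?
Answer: -15400/3 ≈ -5133.3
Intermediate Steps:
F(X) = -2/9 (F(X) = -⅑*2 = -2/9)
Q(S, c) = -10 + S + c (Q(S, c) = (S + c) - 10 = -10 + S + c)
(158 + 73)*Q(-12, F(3)) = (158 + 73)*(-10 - 12 - 2/9) = 231*(-200/9) = -15400/3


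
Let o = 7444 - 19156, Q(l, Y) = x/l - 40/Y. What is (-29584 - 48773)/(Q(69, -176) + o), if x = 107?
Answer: 118945926/17776117 ≈ 6.6913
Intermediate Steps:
Q(l, Y) = -40/Y + 107/l (Q(l, Y) = 107/l - 40/Y = -40/Y + 107/l)
o = -11712
(-29584 - 48773)/(Q(69, -176) + o) = (-29584 - 48773)/((-40/(-176) + 107/69) - 11712) = -78357/((-40*(-1/176) + 107*(1/69)) - 11712) = -78357/((5/22 + 107/69) - 11712) = -78357/(2699/1518 - 11712) = -78357/(-17776117/1518) = -78357*(-1518/17776117) = 118945926/17776117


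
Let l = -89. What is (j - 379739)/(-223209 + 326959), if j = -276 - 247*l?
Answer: -179016/51875 ≈ -3.4509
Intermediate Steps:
j = 21707 (j = -276 - 247*(-89) = -276 + 21983 = 21707)
(j - 379739)/(-223209 + 326959) = (21707 - 379739)/(-223209 + 326959) = -358032/103750 = -358032*1/103750 = -179016/51875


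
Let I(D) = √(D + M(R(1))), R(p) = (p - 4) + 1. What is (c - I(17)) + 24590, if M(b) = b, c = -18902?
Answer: 5688 - √15 ≈ 5684.1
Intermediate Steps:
R(p) = -3 + p (R(p) = (-4 + p) + 1 = -3 + p)
I(D) = √(-2 + D) (I(D) = √(D + (-3 + 1)) = √(D - 2) = √(-2 + D))
(c - I(17)) + 24590 = (-18902 - √(-2 + 17)) + 24590 = (-18902 - √15) + 24590 = 5688 - √15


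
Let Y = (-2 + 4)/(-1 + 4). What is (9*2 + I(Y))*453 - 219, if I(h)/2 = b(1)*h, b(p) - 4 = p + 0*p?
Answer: 10955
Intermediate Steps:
b(p) = 4 + p (b(p) = 4 + (p + 0*p) = 4 + (p + 0) = 4 + p)
Y = ⅔ (Y = 2/3 = 2*(⅓) = ⅔ ≈ 0.66667)
I(h) = 10*h (I(h) = 2*((4 + 1)*h) = 2*(5*h) = 10*h)
(9*2 + I(Y))*453 - 219 = (9*2 + 10*(⅔))*453 - 219 = (18 + 20/3)*453 - 219 = (74/3)*453 - 219 = 11174 - 219 = 10955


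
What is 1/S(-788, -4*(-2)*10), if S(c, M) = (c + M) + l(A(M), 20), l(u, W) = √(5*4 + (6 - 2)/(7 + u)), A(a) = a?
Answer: -15399/10902056 - √9483/10902056 ≈ -0.0014214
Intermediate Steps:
l(u, W) = √(20 + 4/(7 + u))
S(c, M) = M + c + 2*√((36 + 5*M)/(7 + M)) (S(c, M) = (c + M) + 2*√((36 + 5*M)/(7 + M)) = (M + c) + 2*√((36 + 5*M)/(7 + M)) = M + c + 2*√((36 + 5*M)/(7 + M)))
1/S(-788, -4*(-2)*10) = 1/(-4*(-2)*10 - 788 + 2*√((36 + 5*(-4*(-2)*10))/(7 - 4*(-2)*10))) = 1/(8*10 - 788 + 2*√((36 + 5*(8*10))/(7 + 8*10))) = 1/(80 - 788 + 2*√((36 + 5*80)/(7 + 80))) = 1/(80 - 788 + 2*√((36 + 400)/87)) = 1/(80 - 788 + 2*√((1/87)*436)) = 1/(80 - 788 + 2*√(436/87)) = 1/(80 - 788 + 2*(2*√9483/87)) = 1/(80 - 788 + 4*√9483/87) = 1/(-708 + 4*√9483/87)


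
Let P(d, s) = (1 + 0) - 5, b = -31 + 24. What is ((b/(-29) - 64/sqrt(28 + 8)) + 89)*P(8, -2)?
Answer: -27344/87 ≈ -314.30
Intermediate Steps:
b = -7
P(d, s) = -4 (P(d, s) = 1 - 5 = -4)
((b/(-29) - 64/sqrt(28 + 8)) + 89)*P(8, -2) = ((-7/(-29) - 64/sqrt(28 + 8)) + 89)*(-4) = ((-7*(-1/29) - 64/(sqrt(36))) + 89)*(-4) = ((7/29 - 64/6) + 89)*(-4) = ((7/29 - 64*1/6) + 89)*(-4) = ((7/29 - 32/3) + 89)*(-4) = (-907/87 + 89)*(-4) = (6836/87)*(-4) = -27344/87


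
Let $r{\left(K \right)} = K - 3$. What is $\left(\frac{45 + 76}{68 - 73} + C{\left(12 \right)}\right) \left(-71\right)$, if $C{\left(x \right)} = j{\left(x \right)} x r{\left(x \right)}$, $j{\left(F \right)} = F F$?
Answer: $- \frac{5512369}{5} \approx -1.1025 \cdot 10^{6}$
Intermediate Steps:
$r{\left(K \right)} = -3 + K$
$j{\left(F \right)} = F^{2}$
$C{\left(x \right)} = x^{3} \left(-3 + x\right)$ ($C{\left(x \right)} = x^{2} x \left(-3 + x\right) = x^{3} \left(-3 + x\right)$)
$\left(\frac{45 + 76}{68 - 73} + C{\left(12 \right)}\right) \left(-71\right) = \left(\frac{45 + 76}{68 - 73} + 12^{3} \left(-3 + 12\right)\right) \left(-71\right) = \left(\frac{121}{-5} + 1728 \cdot 9\right) \left(-71\right) = \left(121 \left(- \frac{1}{5}\right) + 15552\right) \left(-71\right) = \left(- \frac{121}{5} + 15552\right) \left(-71\right) = \frac{77639}{5} \left(-71\right) = - \frac{5512369}{5}$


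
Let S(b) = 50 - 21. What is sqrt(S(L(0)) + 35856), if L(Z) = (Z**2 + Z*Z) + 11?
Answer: sqrt(35885) ≈ 189.43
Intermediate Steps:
L(Z) = 11 + 2*Z**2 (L(Z) = (Z**2 + Z**2) + 11 = 2*Z**2 + 11 = 11 + 2*Z**2)
S(b) = 29
sqrt(S(L(0)) + 35856) = sqrt(29 + 35856) = sqrt(35885)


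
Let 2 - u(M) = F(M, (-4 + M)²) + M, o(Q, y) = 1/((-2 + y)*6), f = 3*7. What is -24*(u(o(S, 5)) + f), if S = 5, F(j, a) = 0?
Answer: -1652/3 ≈ -550.67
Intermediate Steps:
f = 21
o(Q, y) = 1/(6*(-2 + y)) (o(Q, y) = (⅙)/(-2 + y) = 1/(6*(-2 + y)))
u(M) = 2 - M (u(M) = 2 - (0 + M) = 2 - M)
-24*(u(o(S, 5)) + f) = -24*((2 - 1/(6*(-2 + 5))) + 21) = -24*((2 - 1/(6*3)) + 21) = -24*((2 - 1*1/18) + 21) = -24*((2 - 1/18) + 21) = -24*(35/18 + 21) = -24*413/18 = -1652/3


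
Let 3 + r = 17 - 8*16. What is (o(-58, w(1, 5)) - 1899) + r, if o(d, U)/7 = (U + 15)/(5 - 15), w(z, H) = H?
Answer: -2027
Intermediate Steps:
o(d, U) = -21/2 - 7*U/10 (o(d, U) = 7*((U + 15)/(5 - 15)) = 7*((15 + U)/(-10)) = 7*((15 + U)*(-⅒)) = 7*(-3/2 - U/10) = -21/2 - 7*U/10)
r = -114 (r = -3 + (17 - 8*16) = -3 + (17 - 128) = -3 - 111 = -114)
(o(-58, w(1, 5)) - 1899) + r = ((-21/2 - 7/10*5) - 1899) - 114 = ((-21/2 - 7/2) - 1899) - 114 = (-14 - 1899) - 114 = -1913 - 114 = -2027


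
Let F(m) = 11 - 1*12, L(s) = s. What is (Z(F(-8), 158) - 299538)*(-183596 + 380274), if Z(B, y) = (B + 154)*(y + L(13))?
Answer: -53766848250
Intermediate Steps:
F(m) = -1 (F(m) = 11 - 12 = -1)
Z(B, y) = (13 + y)*(154 + B) (Z(B, y) = (B + 154)*(y + 13) = (154 + B)*(13 + y) = (13 + y)*(154 + B))
(Z(F(-8), 158) - 299538)*(-183596 + 380274) = ((2002 + 13*(-1) + 154*158 - 1*158) - 299538)*(-183596 + 380274) = ((2002 - 13 + 24332 - 158) - 299538)*196678 = (26163 - 299538)*196678 = -273375*196678 = -53766848250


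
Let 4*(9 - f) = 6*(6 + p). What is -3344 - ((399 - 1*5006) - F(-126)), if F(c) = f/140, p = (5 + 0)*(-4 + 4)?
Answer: 1263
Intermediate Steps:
p = 0 (p = 5*0 = 0)
f = 0 (f = 9 - 3*(6 + 0)/2 = 9 - 3*6/2 = 9 - 1/4*36 = 9 - 9 = 0)
F(c) = 0 (F(c) = 0/140 = 0*(1/140) = 0)
-3344 - ((399 - 1*5006) - F(-126)) = -3344 - ((399 - 1*5006) - 1*0) = -3344 - ((399 - 5006) + 0) = -3344 - (-4607 + 0) = -3344 - 1*(-4607) = -3344 + 4607 = 1263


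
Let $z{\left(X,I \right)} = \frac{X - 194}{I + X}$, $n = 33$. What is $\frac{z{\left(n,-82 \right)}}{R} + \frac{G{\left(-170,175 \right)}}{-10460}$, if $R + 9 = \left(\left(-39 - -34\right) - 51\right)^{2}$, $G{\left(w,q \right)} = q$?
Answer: $- \frac{717999}{45791788} \approx -0.01568$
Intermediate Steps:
$z{\left(X,I \right)} = \frac{-194 + X}{I + X}$
$R = 3127$ ($R = -9 + \left(\left(-39 - -34\right) - 51\right)^{2} = -9 + \left(\left(-39 + 34\right) - 51\right)^{2} = -9 + \left(-5 - 51\right)^{2} = -9 + \left(-56\right)^{2} = -9 + 3136 = 3127$)
$\frac{z{\left(n,-82 \right)}}{R} + \frac{G{\left(-170,175 \right)}}{-10460} = \frac{\frac{1}{-82 + 33} \left(-194 + 33\right)}{3127} + \frac{175}{-10460} = \frac{1}{-49} \left(-161\right) \frac{1}{3127} + 175 \left(- \frac{1}{10460}\right) = \left(- \frac{1}{49}\right) \left(-161\right) \frac{1}{3127} - \frac{35}{2092} = \frac{23}{7} \cdot \frac{1}{3127} - \frac{35}{2092} = \frac{23}{21889} - \frac{35}{2092} = - \frac{717999}{45791788}$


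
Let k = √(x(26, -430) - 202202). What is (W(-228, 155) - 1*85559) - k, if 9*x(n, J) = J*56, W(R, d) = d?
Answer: -85404 - I*√1843898/3 ≈ -85404.0 - 452.63*I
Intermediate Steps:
x(n, J) = 56*J/9 (x(n, J) = (J*56)/9 = (56*J)/9 = 56*J/9)
k = I*√1843898/3 (k = √((56/9)*(-430) - 202202) = √(-24080/9 - 202202) = √(-1843898/9) = I*√1843898/3 ≈ 452.63*I)
(W(-228, 155) - 1*85559) - k = (155 - 1*85559) - I*√1843898/3 = (155 - 85559) - I*√1843898/3 = -85404 - I*√1843898/3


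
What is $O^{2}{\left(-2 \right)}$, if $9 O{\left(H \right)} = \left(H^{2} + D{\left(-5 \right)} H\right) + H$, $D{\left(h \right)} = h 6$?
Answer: $\frac{3844}{81} \approx 47.457$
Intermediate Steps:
$D{\left(h \right)} = 6 h$
$O{\left(H \right)} = - \frac{29 H}{9} + \frac{H^{2}}{9}$ ($O{\left(H \right)} = \frac{\left(H^{2} + 6 \left(-5\right) H\right) + H}{9} = \frac{\left(H^{2} - 30 H\right) + H}{9} = \frac{H^{2} - 29 H}{9} = - \frac{29 H}{9} + \frac{H^{2}}{9}$)
$O^{2}{\left(-2 \right)} = \left(\frac{1}{9} \left(-2\right) \left(-29 - 2\right)\right)^{2} = \left(\frac{1}{9} \left(-2\right) \left(-31\right)\right)^{2} = \left(\frac{62}{9}\right)^{2} = \frac{3844}{81}$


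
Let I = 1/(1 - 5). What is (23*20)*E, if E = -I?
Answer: 115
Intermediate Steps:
I = -¼ (I = 1/(-4) = -¼ ≈ -0.25000)
E = ¼ (E = -1*(-¼) = ¼ ≈ 0.25000)
(23*20)*E = (23*20)*(¼) = 460*(¼) = 115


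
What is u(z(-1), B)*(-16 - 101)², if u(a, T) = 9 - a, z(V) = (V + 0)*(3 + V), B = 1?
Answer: 150579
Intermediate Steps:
z(V) = V*(3 + V)
u(z(-1), B)*(-16 - 101)² = (9 - (-1)*(3 - 1))*(-16 - 101)² = (9 - (-1)*2)*(-117)² = (9 - 1*(-2))*13689 = (9 + 2)*13689 = 11*13689 = 150579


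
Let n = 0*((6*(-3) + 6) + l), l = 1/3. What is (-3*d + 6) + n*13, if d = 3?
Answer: -3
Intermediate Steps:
l = ⅓ ≈ 0.33333
n = 0 (n = 0*((6*(-3) + 6) + ⅓) = 0*((-18 + 6) + ⅓) = 0*(-12 + ⅓) = 0*(-35/3) = 0)
(-3*d + 6) + n*13 = (-3*3 + 6) + 0*13 = (-9 + 6) + 0 = -3 + 0 = -3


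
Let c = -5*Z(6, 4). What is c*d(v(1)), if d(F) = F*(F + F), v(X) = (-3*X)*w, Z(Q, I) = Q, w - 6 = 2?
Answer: -34560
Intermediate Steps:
w = 8 (w = 6 + 2 = 8)
v(X) = -24*X (v(X) = -3*X*8 = -24*X)
c = -30 (c = -5*6 = -30)
d(F) = 2*F² (d(F) = F*(2*F) = 2*F²)
c*d(v(1)) = -60*(-24*1)² = -60*(-24)² = -60*576 = -30*1152 = -34560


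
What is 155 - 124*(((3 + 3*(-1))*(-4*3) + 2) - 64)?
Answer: 7843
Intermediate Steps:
155 - 124*(((3 + 3*(-1))*(-4*3) + 2) - 64) = 155 - 124*(((3 - 3)*(-12) + 2) - 64) = 155 - 124*((0*(-12) + 2) - 64) = 155 - 124*((0 + 2) - 64) = 155 - 124*(2 - 64) = 155 - 124*(-62) = 155 + 7688 = 7843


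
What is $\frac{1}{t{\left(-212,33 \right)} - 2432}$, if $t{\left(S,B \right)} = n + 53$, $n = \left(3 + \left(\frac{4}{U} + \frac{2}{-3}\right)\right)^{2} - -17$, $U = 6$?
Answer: $- \frac{1}{2353} \approx -0.00042499$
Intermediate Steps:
$n = 26$ ($n = \left(3 + \left(\frac{4}{6} + \frac{2}{-3}\right)\right)^{2} - -17 = \left(3 + \left(4 \cdot \frac{1}{6} + 2 \left(- \frac{1}{3}\right)\right)\right)^{2} + 17 = \left(3 + \left(\frac{2}{3} - \frac{2}{3}\right)\right)^{2} + 17 = \left(3 + 0\right)^{2} + 17 = 3^{2} + 17 = 9 + 17 = 26$)
$t{\left(S,B \right)} = 79$ ($t{\left(S,B \right)} = 26 + 53 = 79$)
$\frac{1}{t{\left(-212,33 \right)} - 2432} = \frac{1}{79 - 2432} = \frac{1}{-2353} = - \frac{1}{2353}$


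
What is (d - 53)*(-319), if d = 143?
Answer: -28710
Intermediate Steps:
(d - 53)*(-319) = (143 - 53)*(-319) = 90*(-319) = -28710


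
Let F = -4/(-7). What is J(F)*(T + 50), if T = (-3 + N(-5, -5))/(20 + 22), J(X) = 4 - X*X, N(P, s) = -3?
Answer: 62820/343 ≈ 183.15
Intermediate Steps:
F = 4/7 (F = -4*(-⅐) = 4/7 ≈ 0.57143)
J(X) = 4 - X²
T = -⅐ (T = (-3 - 3)/(20 + 22) = -6/42 = -6*1/42 = -⅐ ≈ -0.14286)
J(F)*(T + 50) = (4 - (4/7)²)*(-⅐ + 50) = (4 - 1*16/49)*(349/7) = (4 - 16/49)*(349/7) = (180/49)*(349/7) = 62820/343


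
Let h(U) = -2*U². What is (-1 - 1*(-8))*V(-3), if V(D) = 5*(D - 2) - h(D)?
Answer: -49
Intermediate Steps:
V(D) = -10 + 2*D² + 5*D (V(D) = 5*(D - 2) - (-2)*D² = 5*(-2 + D) + 2*D² = (-10 + 5*D) + 2*D² = -10 + 2*D² + 5*D)
(-1 - 1*(-8))*V(-3) = (-1 - 1*(-8))*(-10 + 2*(-3)² + 5*(-3)) = (-1 + 8)*(-10 + 2*9 - 15) = 7*(-10 + 18 - 15) = 7*(-7) = -49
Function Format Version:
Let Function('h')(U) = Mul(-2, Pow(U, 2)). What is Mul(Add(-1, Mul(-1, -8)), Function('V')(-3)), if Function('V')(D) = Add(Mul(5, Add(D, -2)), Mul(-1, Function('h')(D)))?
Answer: -49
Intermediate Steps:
Function('V')(D) = Add(-10, Mul(2, Pow(D, 2)), Mul(5, D)) (Function('V')(D) = Add(Mul(5, Add(D, -2)), Mul(-1, Mul(-2, Pow(D, 2)))) = Add(Mul(5, Add(-2, D)), Mul(2, Pow(D, 2))) = Add(Add(-10, Mul(5, D)), Mul(2, Pow(D, 2))) = Add(-10, Mul(2, Pow(D, 2)), Mul(5, D)))
Mul(Add(-1, Mul(-1, -8)), Function('V')(-3)) = Mul(Add(-1, Mul(-1, -8)), Add(-10, Mul(2, Pow(-3, 2)), Mul(5, -3))) = Mul(Add(-1, 8), Add(-10, Mul(2, 9), -15)) = Mul(7, Add(-10, 18, -15)) = Mul(7, -7) = -49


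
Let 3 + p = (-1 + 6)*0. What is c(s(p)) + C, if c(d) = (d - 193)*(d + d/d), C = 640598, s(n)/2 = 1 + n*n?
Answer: 636965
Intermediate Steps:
p = -3 (p = -3 + (-1 + 6)*0 = -3 + 5*0 = -3 + 0 = -3)
s(n) = 2 + 2*n**2 (s(n) = 2*(1 + n*n) = 2*(1 + n**2) = 2 + 2*n**2)
c(d) = (1 + d)*(-193 + d) (c(d) = (-193 + d)*(d + 1) = (-193 + d)*(1 + d) = (1 + d)*(-193 + d))
c(s(p)) + C = (-193 + (2 + 2*(-3)**2)**2 - 192*(2 + 2*(-3)**2)) + 640598 = (-193 + (2 + 2*9)**2 - 192*(2 + 2*9)) + 640598 = (-193 + (2 + 18)**2 - 192*(2 + 18)) + 640598 = (-193 + 20**2 - 192*20) + 640598 = (-193 + 400 - 3840) + 640598 = -3633 + 640598 = 636965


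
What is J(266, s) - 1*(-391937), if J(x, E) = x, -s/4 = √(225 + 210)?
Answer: 392203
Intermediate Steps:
s = -4*√435 (s = -4*√(225 + 210) = -4*√435 ≈ -83.427)
J(266, s) - 1*(-391937) = 266 - 1*(-391937) = 266 + 391937 = 392203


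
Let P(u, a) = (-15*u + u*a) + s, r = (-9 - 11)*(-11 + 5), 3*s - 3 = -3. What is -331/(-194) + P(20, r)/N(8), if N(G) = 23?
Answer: 415013/4462 ≈ 93.010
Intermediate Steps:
s = 0 (s = 1 + (1/3)*(-3) = 1 - 1 = 0)
r = 120 (r = -20*(-6) = 120)
P(u, a) = -15*u + a*u (P(u, a) = (-15*u + u*a) + 0 = (-15*u + a*u) + 0 = -15*u + a*u)
-331/(-194) + P(20, r)/N(8) = -331/(-194) + (20*(-15 + 120))/23 = -331*(-1/194) + (20*105)*(1/23) = 331/194 + 2100*(1/23) = 331/194 + 2100/23 = 415013/4462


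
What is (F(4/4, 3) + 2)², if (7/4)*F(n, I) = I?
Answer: 676/49 ≈ 13.796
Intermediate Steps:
F(n, I) = 4*I/7
(F(4/4, 3) + 2)² = ((4/7)*3 + 2)² = (12/7 + 2)² = (26/7)² = 676/49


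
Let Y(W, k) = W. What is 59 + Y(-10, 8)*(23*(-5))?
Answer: 1209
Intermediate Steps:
59 + Y(-10, 8)*(23*(-5)) = 59 - 230*(-5) = 59 - 10*(-115) = 59 + 1150 = 1209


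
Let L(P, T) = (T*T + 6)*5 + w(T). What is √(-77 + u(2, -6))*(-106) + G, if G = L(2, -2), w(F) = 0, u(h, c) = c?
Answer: 50 - 106*I*√83 ≈ 50.0 - 965.71*I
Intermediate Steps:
L(P, T) = 30 + 5*T² (L(P, T) = (T*T + 6)*5 + 0 = (T² + 6)*5 + 0 = (6 + T²)*5 + 0 = (30 + 5*T²) + 0 = 30 + 5*T²)
G = 50 (G = 30 + 5*(-2)² = 30 + 5*4 = 30 + 20 = 50)
√(-77 + u(2, -6))*(-106) + G = √(-77 - 6)*(-106) + 50 = √(-83)*(-106) + 50 = (I*√83)*(-106) + 50 = -106*I*√83 + 50 = 50 - 106*I*√83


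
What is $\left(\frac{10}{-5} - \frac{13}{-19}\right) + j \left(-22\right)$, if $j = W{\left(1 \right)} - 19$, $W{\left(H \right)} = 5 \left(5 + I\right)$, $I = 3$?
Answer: $- \frac{8803}{19} \approx -463.32$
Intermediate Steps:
$W{\left(H \right)} = 40$ ($W{\left(H \right)} = 5 \left(5 + 3\right) = 5 \cdot 8 = 40$)
$j = 21$ ($j = 40 - 19 = 21$)
$\left(\frac{10}{-5} - \frac{13}{-19}\right) + j \left(-22\right) = \left(\frac{10}{-5} - \frac{13}{-19}\right) + 21 \left(-22\right) = \left(10 \left(- \frac{1}{5}\right) - - \frac{13}{19}\right) - 462 = \left(-2 + \frac{13}{19}\right) - 462 = - \frac{25}{19} - 462 = - \frac{8803}{19}$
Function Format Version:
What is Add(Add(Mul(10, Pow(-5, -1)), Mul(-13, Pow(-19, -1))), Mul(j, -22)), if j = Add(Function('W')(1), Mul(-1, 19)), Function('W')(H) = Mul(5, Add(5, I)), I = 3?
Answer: Rational(-8803, 19) ≈ -463.32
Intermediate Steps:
Function('W')(H) = 40 (Function('W')(H) = Mul(5, Add(5, 3)) = Mul(5, 8) = 40)
j = 21 (j = Add(40, Mul(-1, 19)) = Add(40, -19) = 21)
Add(Add(Mul(10, Pow(-5, -1)), Mul(-13, Pow(-19, -1))), Mul(j, -22)) = Add(Add(Mul(10, Pow(-5, -1)), Mul(-13, Pow(-19, -1))), Mul(21, -22)) = Add(Add(Mul(10, Rational(-1, 5)), Mul(-13, Rational(-1, 19))), -462) = Add(Add(-2, Rational(13, 19)), -462) = Add(Rational(-25, 19), -462) = Rational(-8803, 19)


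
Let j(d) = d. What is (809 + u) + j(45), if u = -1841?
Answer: -987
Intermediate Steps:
(809 + u) + j(45) = (809 - 1841) + 45 = -1032 + 45 = -987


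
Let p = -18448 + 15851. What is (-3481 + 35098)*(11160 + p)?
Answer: 270736371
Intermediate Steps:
p = -2597
(-3481 + 35098)*(11160 + p) = (-3481 + 35098)*(11160 - 2597) = 31617*8563 = 270736371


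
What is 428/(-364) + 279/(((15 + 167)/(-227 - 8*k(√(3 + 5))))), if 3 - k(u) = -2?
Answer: -74707/182 ≈ -410.48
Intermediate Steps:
k(u) = 5 (k(u) = 3 - 1*(-2) = 3 + 2 = 5)
428/(-364) + 279/(((15 + 167)/(-227 - 8*k(√(3 + 5))))) = 428/(-364) + 279/(((15 + 167)/(-227 - 8*5))) = 428*(-1/364) + 279/((182/(-227 - 40))) = -107/91 + 279/((182/(-267))) = -107/91 + 279/((182*(-1/267))) = -107/91 + 279/(-182/267) = -107/91 + 279*(-267/182) = -107/91 - 74493/182 = -74707/182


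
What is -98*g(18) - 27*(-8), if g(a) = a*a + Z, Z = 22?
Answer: -33692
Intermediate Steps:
g(a) = 22 + a² (g(a) = a*a + 22 = a² + 22 = 22 + a²)
-98*g(18) - 27*(-8) = -98*(22 + 18²) - 27*(-8) = -98*(22 + 324) + 216 = -98*346 + 216 = -33908 + 216 = -33692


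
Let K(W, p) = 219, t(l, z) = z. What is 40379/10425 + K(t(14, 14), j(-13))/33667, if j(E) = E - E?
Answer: 1361722868/350978475 ≈ 3.8798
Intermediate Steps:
j(E) = 0
40379/10425 + K(t(14, 14), j(-13))/33667 = 40379/10425 + 219/33667 = 1361722868/350978475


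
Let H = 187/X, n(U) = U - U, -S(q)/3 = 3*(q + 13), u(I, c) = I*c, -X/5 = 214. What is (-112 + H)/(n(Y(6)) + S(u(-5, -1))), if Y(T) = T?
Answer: 40009/57780 ≈ 0.69244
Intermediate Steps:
X = -1070 (X = -5*214 = -1070)
S(q) = -117 - 9*q (S(q) = -9*(q + 13) = -9*(13 + q) = -3*(39 + 3*q) = -117 - 9*q)
n(U) = 0
H = -187/1070 (H = 187/(-1070) = 187*(-1/1070) = -187/1070 ≈ -0.17477)
(-112 + H)/(n(Y(6)) + S(u(-5, -1))) = (-112 - 187/1070)/(0 + (-117 - (-45)*(-1))) = -120027/(1070*(0 + (-117 - 9*5))) = -120027/(1070*(0 + (-117 - 45))) = -120027/(1070*(0 - 162)) = -120027/1070/(-162) = -120027/1070*(-1/162) = 40009/57780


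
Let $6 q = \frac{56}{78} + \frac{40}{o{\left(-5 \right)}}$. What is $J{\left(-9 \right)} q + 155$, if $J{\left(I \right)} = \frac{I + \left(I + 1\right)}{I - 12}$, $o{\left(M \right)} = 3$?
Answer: $\frac{385493}{2457} \approx 156.9$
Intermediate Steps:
$J{\left(I \right)} = \frac{1 + 2 I}{-12 + I}$ ($J{\left(I \right)} = \frac{I + \left(1 + I\right)}{-12 + I} = \frac{1 + 2 I}{-12 + I}$)
$q = \frac{274}{117}$ ($q = \frac{\frac{56}{78} + \frac{40}{3}}{6} = \frac{56 \cdot \frac{1}{78} + 40 \cdot \frac{1}{3}}{6} = \frac{\frac{28}{39} + \frac{40}{3}}{6} = \frac{1}{6} \cdot \frac{548}{39} = \frac{274}{117} \approx 2.3419$)
$J{\left(-9 \right)} q + 155 = \frac{1 + 2 \left(-9\right)}{-12 - 9} \cdot \frac{274}{117} + 155 = \frac{1 - 18}{-21} \cdot \frac{274}{117} + 155 = \left(- \frac{1}{21}\right) \left(-17\right) \frac{274}{117} + 155 = \frac{17}{21} \cdot \frac{274}{117} + 155 = \frac{4658}{2457} + 155 = \frac{385493}{2457}$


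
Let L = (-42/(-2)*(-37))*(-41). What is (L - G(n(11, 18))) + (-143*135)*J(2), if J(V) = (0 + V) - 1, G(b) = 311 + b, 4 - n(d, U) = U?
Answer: 12255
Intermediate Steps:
n(d, U) = 4 - U
L = 31857 (L = (-42*(-1/2)*(-37))*(-41) = (21*(-37))*(-41) = -777*(-41) = 31857)
J(V) = -1 + V (J(V) = V - 1 = -1 + V)
(L - G(n(11, 18))) + (-143*135)*J(2) = (31857 - (311 + (4 - 1*18))) + (-143*135)*(-1 + 2) = (31857 - (311 + (4 - 18))) - 19305*1 = (31857 - (311 - 14)) - 19305 = (31857 - 1*297) - 19305 = (31857 - 297) - 19305 = 31560 - 19305 = 12255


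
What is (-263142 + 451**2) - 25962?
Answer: -85703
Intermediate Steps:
(-263142 + 451**2) - 25962 = (-263142 + 203401) - 25962 = -59741 - 25962 = -85703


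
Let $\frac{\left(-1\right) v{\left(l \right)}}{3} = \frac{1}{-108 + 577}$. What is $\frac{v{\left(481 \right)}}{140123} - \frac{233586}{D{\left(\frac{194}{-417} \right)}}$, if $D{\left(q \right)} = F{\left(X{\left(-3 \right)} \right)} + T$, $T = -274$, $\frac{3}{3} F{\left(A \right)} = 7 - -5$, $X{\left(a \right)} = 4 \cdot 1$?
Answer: $\frac{7675365817398}{8609016997} \approx 891.55$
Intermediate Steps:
$v{\left(l \right)} = - \frac{3}{469}$ ($v{\left(l \right)} = - \frac{3}{-108 + 577} = - \frac{3}{469}$)
$X{\left(a \right)} = 4$
$F{\left(A \right)} = 12$ ($F{\left(A \right)} = 7 - -5 = 7 + 5 = 12$)
$D{\left(q \right)} = -262$ ($D{\left(q \right)} = 12 - 274 = -262$)
$\frac{v{\left(481 \right)}}{140123} - \frac{233586}{D{\left(\frac{194}{-417} \right)}} = - \frac{3}{469 \cdot 140123} - \frac{233586}{-262} = \left(- \frac{3}{469}\right) \frac{1}{140123} - - \frac{116793}{131} = - \frac{3}{65717687} + \frac{116793}{131} = \frac{7675365817398}{8609016997}$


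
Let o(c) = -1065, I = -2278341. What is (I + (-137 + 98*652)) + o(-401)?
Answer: -2215647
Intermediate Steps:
(I + (-137 + 98*652)) + o(-401) = (-2278341 + (-137 + 98*652)) - 1065 = (-2278341 + (-137 + 63896)) - 1065 = (-2278341 + 63759) - 1065 = -2214582 - 1065 = -2215647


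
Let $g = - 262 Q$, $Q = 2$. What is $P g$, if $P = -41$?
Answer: $21484$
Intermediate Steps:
$g = -524$ ($g = \left(-262\right) 2 = -524$)
$P g = \left(-41\right) \left(-524\right) = 21484$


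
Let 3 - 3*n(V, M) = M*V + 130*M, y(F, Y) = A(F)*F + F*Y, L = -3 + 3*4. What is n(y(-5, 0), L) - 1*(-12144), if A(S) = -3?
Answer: 11710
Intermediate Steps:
L = 9 (L = -3 + 12 = 9)
y(F, Y) = -3*F + F*Y
n(V, M) = 1 - 130*M/3 - M*V/3 (n(V, M) = 1 - (M*V + 130*M)/3 = 1 - (130*M + M*V)/3 = 1 + (-130*M/3 - M*V/3) = 1 - 130*M/3 - M*V/3)
n(y(-5, 0), L) - 1*(-12144) = (1 - 130/3*9 - ⅓*9*(-5*(-3 + 0))) - 1*(-12144) = (1 - 390 - ⅓*9*(-5*(-3))) + 12144 = (1 - 390 - ⅓*9*15) + 12144 = (1 - 390 - 45) + 12144 = -434 + 12144 = 11710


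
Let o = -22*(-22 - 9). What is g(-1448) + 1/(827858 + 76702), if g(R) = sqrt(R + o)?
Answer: 1/904560 + I*sqrt(766) ≈ 1.1055e-6 + 27.677*I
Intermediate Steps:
o = 682 (o = -22*(-31) = 682)
g(R) = sqrt(682 + R) (g(R) = sqrt(R + 682) = sqrt(682 + R))
g(-1448) + 1/(827858 + 76702) = sqrt(682 - 1448) + 1/(827858 + 76702) = sqrt(-766) + 1/904560 = I*sqrt(766) + 1/904560 = 1/904560 + I*sqrt(766)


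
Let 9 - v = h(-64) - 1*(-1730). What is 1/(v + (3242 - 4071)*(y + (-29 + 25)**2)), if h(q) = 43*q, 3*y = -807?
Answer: 1/210768 ≈ 4.7446e-6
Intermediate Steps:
y = -269 (y = (1/3)*(-807) = -269)
v = 1031 (v = 9 - (43*(-64) - 1*(-1730)) = 9 - (-2752 + 1730) = 9 - 1*(-1022) = 9 + 1022 = 1031)
1/(v + (3242 - 4071)*(y + (-29 + 25)**2)) = 1/(1031 + (3242 - 4071)*(-269 + (-29 + 25)**2)) = 1/(1031 - 829*(-269 + (-4)**2)) = 1/(1031 - 829*(-269 + 16)) = 1/(1031 - 829*(-253)) = 1/(1031 + 209737) = 1/210768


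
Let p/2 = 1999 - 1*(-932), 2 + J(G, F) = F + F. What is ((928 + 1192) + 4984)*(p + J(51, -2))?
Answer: 41601024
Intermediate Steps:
J(G, F) = -2 + 2*F (J(G, F) = -2 + (F + F) = -2 + 2*F)
p = 5862 (p = 2*(1999 - 1*(-932)) = 2*(1999 + 932) = 2*2931 = 5862)
((928 + 1192) + 4984)*(p + J(51, -2)) = ((928 + 1192) + 4984)*(5862 + (-2 + 2*(-2))) = (2120 + 4984)*(5862 + (-2 - 4)) = 7104*(5862 - 6) = 7104*5856 = 41601024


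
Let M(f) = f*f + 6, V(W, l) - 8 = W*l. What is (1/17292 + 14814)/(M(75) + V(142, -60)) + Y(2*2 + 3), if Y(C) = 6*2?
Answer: 341655335/49818252 ≈ 6.8580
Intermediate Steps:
V(W, l) = 8 + W*l
Y(C) = 12
M(f) = 6 + f² (M(f) = f² + 6 = 6 + f²)
(1/17292 + 14814)/(M(75) + V(142, -60)) + Y(2*2 + 3) = (1/17292 + 14814)/((6 + 75²) + (8 + 142*(-60))) + 12 = (1/17292 + 14814)/((6 + 5625) + (8 - 8520)) + 12 = 256163689/(17292*(5631 - 8512)) + 12 = (256163689/17292)/(-2881) + 12 = (256163689/17292)*(-1/2881) + 12 = -256163689/49818252 + 12 = 341655335/49818252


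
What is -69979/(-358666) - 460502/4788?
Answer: -420488140/4380849 ≈ -95.983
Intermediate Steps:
-69979/(-358666) - 460502/4788 = -69979*(-1/358666) - 460502*1/4788 = 9997/51238 - 32893/342 = -420488140/4380849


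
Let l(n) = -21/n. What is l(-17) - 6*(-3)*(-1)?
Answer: -285/17 ≈ -16.765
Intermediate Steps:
l(-17) - 6*(-3)*(-1) = -21/(-17) - 6*(-3)*(-1) = -21*(-1/17) - (-18)*(-1) = 21/17 - 1*18 = 21/17 - 18 = -285/17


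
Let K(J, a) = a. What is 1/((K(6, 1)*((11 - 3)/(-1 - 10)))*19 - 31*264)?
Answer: -11/90176 ≈ -0.00012198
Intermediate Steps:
1/((K(6, 1)*((11 - 3)/(-1 - 10)))*19 - 31*264) = 1/((1*((11 - 3)/(-1 - 10)))*19 - 31*264) = 1/((1*(8/(-11)))*19 - 8184) = 1/((1*(8*(-1/11)))*19 - 8184) = 1/((1*(-8/11))*19 - 8184) = 1/(-8/11*19 - 8184) = 1/(-152/11 - 8184) = 1/(-90176/11) = -11/90176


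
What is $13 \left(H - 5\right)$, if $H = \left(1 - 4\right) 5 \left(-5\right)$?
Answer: $910$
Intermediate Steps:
$H = 75$ ($H = \left(-3\right) 5 \left(-5\right) = \left(-15\right) \left(-5\right) = 75$)
$13 \left(H - 5\right) = 13 \left(75 - 5\right) = 13 \cdot 70 = 910$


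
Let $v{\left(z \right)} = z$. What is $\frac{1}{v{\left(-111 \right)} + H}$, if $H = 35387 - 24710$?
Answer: $\frac{1}{10566} \approx 9.4643 \cdot 10^{-5}$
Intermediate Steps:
$H = 10677$ ($H = 35387 - 24710 = 10677$)
$\frac{1}{v{\left(-111 \right)} + H} = \frac{1}{-111 + 10677} = \frac{1}{10566}$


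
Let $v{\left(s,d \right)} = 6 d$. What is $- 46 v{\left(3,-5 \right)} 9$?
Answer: $12420$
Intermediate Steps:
$- 46 v{\left(3,-5 \right)} 9 = - 46 \cdot 6 \left(-5\right) 9 = \left(-46\right) \left(-30\right) 9 = 1380 \cdot 9 = 12420$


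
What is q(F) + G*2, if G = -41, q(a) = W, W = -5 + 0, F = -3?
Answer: -87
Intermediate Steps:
W = -5
q(a) = -5
q(F) + G*2 = -5 - 41*2 = -5 - 82 = -87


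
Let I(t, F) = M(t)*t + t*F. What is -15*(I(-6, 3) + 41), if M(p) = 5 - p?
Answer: 645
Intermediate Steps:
I(t, F) = F*t + t*(5 - t) (I(t, F) = (5 - t)*t + t*F = t*(5 - t) + F*t = F*t + t*(5 - t))
-15*(I(-6, 3) + 41) = -15*(-6*(5 + 3 - 1*(-6)) + 41) = -15*(-6*(5 + 3 + 6) + 41) = -15*(-6*14 + 41) = -15*(-84 + 41) = -15*(-43) = 645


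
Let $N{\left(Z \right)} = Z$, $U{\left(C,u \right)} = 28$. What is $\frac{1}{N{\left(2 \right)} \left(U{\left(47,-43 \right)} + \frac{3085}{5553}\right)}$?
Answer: $\frac{9}{514} \approx 0.01751$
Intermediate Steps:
$\frac{1}{N{\left(2 \right)} \left(U{\left(47,-43 \right)} + \frac{3085}{5553}\right)} = \frac{1}{2 \left(28 + \frac{3085}{5553}\right)} = \frac{1}{2 \left(28 + 3085 \cdot \frac{1}{5553}\right)} = \frac{1}{2 \left(28 + \frac{5}{9}\right)} = \frac{1}{2 \cdot \frac{257}{9}} = \frac{1}{\frac{514}{9}} = \frac{9}{514}$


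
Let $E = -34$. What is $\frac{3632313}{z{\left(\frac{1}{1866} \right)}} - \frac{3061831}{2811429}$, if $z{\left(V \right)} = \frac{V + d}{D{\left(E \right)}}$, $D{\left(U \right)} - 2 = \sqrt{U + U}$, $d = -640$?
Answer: $- \frac{38114803630885373}{3357518157531} - \frac{13555792116 i \sqrt{17}}{1194239} \approx -11352.0 - 46801.0 i$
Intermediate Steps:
$D{\left(U \right)} = 2 + \sqrt{2} \sqrt{U}$ ($D{\left(U \right)} = 2 + \sqrt{U + U} = 2 + \sqrt{2 U} = 2 + \sqrt{2} \sqrt{U}$)
$z{\left(V \right)} = \frac{-640 + V}{2 + 2 i \sqrt{17}}$ ($z{\left(V \right)} = \frac{V - 640}{2 + \sqrt{2} \sqrt{-34}} = \frac{-640 + V}{2 + \sqrt{2} i \sqrt{34}} = \frac{-640 + V}{2 + 2 i \sqrt{17}}$)
$\frac{3632313}{z{\left(\frac{1}{1866} \right)}} - \frac{3061831}{2811429} = \frac{3632313}{- \frac{160}{9} + \frac{1}{36 \cdot 1866} + \frac{160 i \sqrt{17}}{9} - \frac{i \sqrt{17}}{36 \cdot 1866}} - \frac{3061831}{2811429} = \frac{3632313}{- \frac{160}{9} + \frac{1}{36} \cdot \frac{1}{1866} + \frac{160 i \sqrt{17}}{9} - \frac{1}{36} i \frac{1}{1866} \sqrt{17}} - \frac{3061831}{2811429} = \frac{3632313}{- \frac{160}{9} + \frac{1}{67176} + \frac{160 i \sqrt{17}}{9} - \frac{i \sqrt{17}}{67176}} - \frac{3061831}{2811429} = \frac{3632313}{- \frac{1194239}{67176} + \frac{1194239 i \sqrt{17}}{67176}} - \frac{3061831}{2811429} = - \frac{3061831}{2811429} + \frac{3632313}{- \frac{1194239}{67176} + \frac{1194239 i \sqrt{17}}{67176}}$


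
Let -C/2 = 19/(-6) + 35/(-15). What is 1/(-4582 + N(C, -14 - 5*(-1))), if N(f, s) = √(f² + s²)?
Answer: -2291/10497261 - √202/20994522 ≈ -0.00021892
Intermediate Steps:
C = 11 (C = -2*(19/(-6) + 35/(-15)) = -2*(19*(-⅙) + 35*(-1/15)) = -2*(-19/6 - 7/3) = -2*(-11/2) = 11)
1/(-4582 + N(C, -14 - 5*(-1))) = 1/(-4582 + √(11² + (-14 - 5*(-1))²)) = 1/(-4582 + √(121 + (-14 + 5)²)) = 1/(-4582 + √(121 + (-9)²)) = 1/(-4582 + √(121 + 81)) = 1/(-4582 + √202)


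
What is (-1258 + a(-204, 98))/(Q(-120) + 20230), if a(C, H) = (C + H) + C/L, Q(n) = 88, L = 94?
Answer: -32105/477473 ≈ -0.067239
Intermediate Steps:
a(C, H) = H + 95*C/94 (a(C, H) = (C + H) + C/94 = H + 95*C/94)
(-1258 + a(-204, 98))/(Q(-120) + 20230) = (-1258 + (98 + (95/94)*(-204)))/(88 + 20230) = (-1258 + (98 - 9690/47))/20318 = (-1258 - 5084/47)*(1/20318) = -64210/47*1/20318 = -32105/477473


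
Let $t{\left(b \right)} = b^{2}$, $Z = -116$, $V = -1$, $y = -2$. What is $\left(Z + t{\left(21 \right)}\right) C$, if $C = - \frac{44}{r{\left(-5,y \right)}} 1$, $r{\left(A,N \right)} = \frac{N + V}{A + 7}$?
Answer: $\frac{28600}{3} \approx 9533.3$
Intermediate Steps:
$r{\left(A,N \right)} = \frac{-1 + N}{7 + A}$ ($r{\left(A,N \right)} = \frac{N - 1}{A + 7} = \frac{-1 + N}{7 + A}$)
$C = \frac{88}{3}$ ($C = - \frac{44}{\frac{1}{7 - 5} \left(-1 - 2\right)} 1 = - \frac{44}{\frac{1}{2} \left(-3\right)} 1 = - \frac{44}{- \frac{3}{2}} \cdot 1 = \left(-44\right) \left(- \frac{2}{3}\right) 1 = \frac{88}{3} \cdot 1 = \frac{88}{3} \approx 29.333$)
$\left(Z + t{\left(21 \right)}\right) C = \left(-116 + 21^{2}\right) \frac{88}{3} = \left(-116 + 441\right) \frac{88}{3} = 325 \cdot \frac{88}{3} = \frac{28600}{3}$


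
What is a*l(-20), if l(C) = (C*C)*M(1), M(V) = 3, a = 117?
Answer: 140400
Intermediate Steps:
l(C) = 3*C**2 (l(C) = (C*C)*3 = C**2*3 = 3*C**2)
a*l(-20) = 117*(3*(-20)**2) = 117*(3*400) = 117*1200 = 140400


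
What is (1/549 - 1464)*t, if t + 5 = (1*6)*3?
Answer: -10448555/549 ≈ -19032.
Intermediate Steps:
t = 13 (t = -5 + (1*6)*3 = -5 + 6*3 = -5 + 18 = 13)
(1/549 - 1464)*t = (1/549 - 1464)*13 = -803735/549*13 = -10448555/549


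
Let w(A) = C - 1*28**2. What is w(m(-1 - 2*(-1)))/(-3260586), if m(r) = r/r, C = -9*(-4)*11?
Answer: 194/1630293 ≈ 0.00011900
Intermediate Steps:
C = 396 (C = 36*11 = 396)
m(r) = 1
w(A) = -388 (w(A) = 396 - 1*28**2 = 396 - 1*784 = 396 - 784 = -388)
w(m(-1 - 2*(-1)))/(-3260586) = -388/(-3260586) = -388*(-1/3260586) = 194/1630293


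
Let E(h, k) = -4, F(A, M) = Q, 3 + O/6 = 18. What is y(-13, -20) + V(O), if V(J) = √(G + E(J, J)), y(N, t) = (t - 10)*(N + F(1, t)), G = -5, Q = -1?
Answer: 420 + 3*I ≈ 420.0 + 3.0*I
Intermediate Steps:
O = 90 (O = -18 + 6*18 = -18 + 108 = 90)
F(A, M) = -1
y(N, t) = (-1 + N)*(-10 + t) (y(N, t) = (t - 10)*(N - 1) = (-10 + t)*(-1 + N) = (-1 + N)*(-10 + t))
V(J) = 3*I (V(J) = √(-5 - 4) = √(-9) = 3*I)
y(-13, -20) + V(O) = (10 - 1*(-20) - 10*(-13) - 13*(-20)) + 3*I = (10 + 20 + 130 + 260) + 3*I = 420 + 3*I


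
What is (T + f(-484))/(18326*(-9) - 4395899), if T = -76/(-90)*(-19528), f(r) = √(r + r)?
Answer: 742064/205237485 - 22*I*√2/4560833 ≈ 0.0036156 - 6.8217e-6*I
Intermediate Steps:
f(r) = √2*√r (f(r) = √(2*r) = √2*√r)
T = -742064/45 (T = -76*(-1/90)*(-19528) = (38/45)*(-19528) = -742064/45 ≈ -16490.)
(T + f(-484))/(18326*(-9) - 4395899) = (-742064/45 + √2*√(-484))/(18326*(-9) - 4395899) = (-742064/45 + √2*(22*I))/(-164934 - 4395899) = (-742064/45 + 22*I*√2)/(-4560833) = (-742064/45 + 22*I*√2)*(-1/4560833) = 742064/205237485 - 22*I*√2/4560833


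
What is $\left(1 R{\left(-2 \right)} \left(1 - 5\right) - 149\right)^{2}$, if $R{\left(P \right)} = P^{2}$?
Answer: $27225$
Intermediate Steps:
$\left(1 R{\left(-2 \right)} \left(1 - 5\right) - 149\right)^{2} = \left(1 \left(-2\right)^{2} \left(1 - 5\right) - 149\right)^{2} = \left(1 \cdot 4 \left(1 - 5\right) - 149\right)^{2} = \left(4 \left(-4\right) - 149\right)^{2} = \left(-16 - 149\right)^{2} = \left(-165\right)^{2} = 27225$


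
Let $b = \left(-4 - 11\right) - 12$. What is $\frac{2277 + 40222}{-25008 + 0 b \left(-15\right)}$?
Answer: $- \frac{42499}{25008} \approx -1.6994$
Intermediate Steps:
$b = -27$ ($b = -15 - 12 = -27$)
$\frac{2277 + 40222}{-25008 + 0 b \left(-15\right)} = \frac{2277 + 40222}{-25008 + 0 \left(-27\right) \left(-15\right)} = \frac{42499}{-25008 + 0 \left(-15\right)} = \frac{42499}{-25008 + 0} = \frac{42499}{-25008} = 42499 \left(- \frac{1}{25008}\right) = - \frac{42499}{25008}$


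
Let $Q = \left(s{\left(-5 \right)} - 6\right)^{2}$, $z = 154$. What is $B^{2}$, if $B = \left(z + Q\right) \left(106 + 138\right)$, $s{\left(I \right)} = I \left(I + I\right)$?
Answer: $260059201600$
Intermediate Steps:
$s{\left(I \right)} = 2 I^{2}$ ($s{\left(I \right)} = I 2 I = 2 I^{2}$)
$Q = 1936$ ($Q = \left(2 \left(-5\right)^{2} - 6\right)^{2} = \left(2 \cdot 25 - 6\right)^{2} = \left(50 - 6\right)^{2} = 44^{2} = 1936$)
$B = 509960$ ($B = \left(154 + 1936\right) \left(106 + 138\right) = 2090 \cdot 244 = 509960$)
$B^{2} = 509960^{2} = 260059201600$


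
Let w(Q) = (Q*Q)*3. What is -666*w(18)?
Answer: -647352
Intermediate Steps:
w(Q) = 3*Q**2 (w(Q) = Q**2*3 = 3*Q**2)
-666*w(18) = -1998*18**2 = -1998*324 = -666*972 = -647352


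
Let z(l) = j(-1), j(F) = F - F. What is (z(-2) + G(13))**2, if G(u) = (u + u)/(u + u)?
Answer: 1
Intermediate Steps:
j(F) = 0
G(u) = 1 (G(u) = (2*u)/((2*u)) = (2*u)*(1/(2*u)) = 1)
z(l) = 0
(z(-2) + G(13))**2 = (0 + 1)**2 = 1**2 = 1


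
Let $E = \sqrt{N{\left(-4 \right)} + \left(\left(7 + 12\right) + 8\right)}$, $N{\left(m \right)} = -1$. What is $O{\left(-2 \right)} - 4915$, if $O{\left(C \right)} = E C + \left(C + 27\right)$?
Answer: $-4890 - 2 \sqrt{26} \approx -4900.2$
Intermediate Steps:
$E = \sqrt{26}$ ($E = \sqrt{-1 + \left(\left(7 + 12\right) + 8\right)} = \sqrt{-1 + \left(19 + 8\right)} = \sqrt{-1 + 27} = \sqrt{26} \approx 5.099$)
$O{\left(C \right)} = 27 + C + C \sqrt{26}$ ($O{\left(C \right)} = \sqrt{26} C + \left(C + 27\right) = C \sqrt{26} + \left(27 + C\right) = 27 + C + C \sqrt{26}$)
$O{\left(-2 \right)} - 4915 = \left(27 - 2 - 2 \sqrt{26}\right) - 4915 = \left(25 - 2 \sqrt{26}\right) - 4915 = -4890 - 2 \sqrt{26}$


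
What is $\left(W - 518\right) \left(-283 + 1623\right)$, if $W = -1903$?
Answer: $-3244140$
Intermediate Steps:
$\left(W - 518\right) \left(-283 + 1623\right) = \left(-1903 - 518\right) \left(-283 + 1623\right) = \left(-2421\right) 1340 = -3244140$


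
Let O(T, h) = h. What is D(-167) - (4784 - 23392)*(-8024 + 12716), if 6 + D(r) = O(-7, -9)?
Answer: 87308721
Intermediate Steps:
D(r) = -15 (D(r) = -6 - 9 = -15)
D(-167) - (4784 - 23392)*(-8024 + 12716) = -15 - (4784 - 23392)*(-8024 + 12716) = -15 - (-18608)*4692 = -15 - 1*(-87308736) = -15 + 87308736 = 87308721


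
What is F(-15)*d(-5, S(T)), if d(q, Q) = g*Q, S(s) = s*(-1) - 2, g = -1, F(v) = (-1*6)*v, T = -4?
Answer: -180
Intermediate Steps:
F(v) = -6*v
S(s) = -2 - s (S(s) = -s - 2 = -2 - s)
d(q, Q) = -Q
F(-15)*d(-5, S(T)) = (-6*(-15))*(-(-2 - 1*(-4))) = 90*(-(-2 + 4)) = 90*(-1*2) = 90*(-2) = -180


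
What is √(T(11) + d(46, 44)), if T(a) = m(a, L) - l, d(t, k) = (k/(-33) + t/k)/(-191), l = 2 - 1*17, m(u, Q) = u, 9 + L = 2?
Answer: 5*√165277266/12606 ≈ 5.0992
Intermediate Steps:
L = -7 (L = -9 + 2 = -7)
l = -15 (l = 2 - 17 = -15)
d(t, k) = k/6303 - t/(191*k) (d(t, k) = (k*(-1/33) + t/k)*(-1/191) = (-k/33 + t/k)*(-1/191) = k/6303 - t/(191*k))
T(a) = 15 + a (T(a) = a - 1*(-15) = a + 15 = 15 + a)
√(T(11) + d(46, 44)) = √((15 + 11) + ((1/6303)*44 - 1/191*46/44)) = √(26 + (4/573 - 1/191*46*1/44)) = √(26 + (4/573 - 23/4202)) = √(26 + 19/12606) = √(327775/12606) = 5*√165277266/12606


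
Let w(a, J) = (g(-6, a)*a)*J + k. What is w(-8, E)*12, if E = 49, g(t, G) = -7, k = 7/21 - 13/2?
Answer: 32854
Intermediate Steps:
k = -37/6 (k = 7*(1/21) - 13*½ = ⅓ - 13/2 = -37/6 ≈ -6.1667)
w(a, J) = -37/6 - 7*J*a (w(a, J) = (-7*a)*J - 37/6 = -7*J*a - 37/6 = -37/6 - 7*J*a)
w(-8, E)*12 = (-37/6 - 7*49*(-8))*12 = (-37/6 + 2744)*12 = (16427/6)*12 = 32854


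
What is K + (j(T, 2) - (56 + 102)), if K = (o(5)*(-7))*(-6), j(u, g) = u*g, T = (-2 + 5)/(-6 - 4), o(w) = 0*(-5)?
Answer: -793/5 ≈ -158.60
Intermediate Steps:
o(w) = 0
T = -3/10 (T = 3/(-10) = 3*(-1/10) = -3/10 ≈ -0.30000)
j(u, g) = g*u
K = 0 (K = (0*(-7))*(-6) = 0*(-6) = 0)
K + (j(T, 2) - (56 + 102)) = 0 + (2*(-3/10) - (56 + 102)) = 0 + (-3/5 - 1*158) = 0 + (-3/5 - 158) = 0 - 793/5 = -793/5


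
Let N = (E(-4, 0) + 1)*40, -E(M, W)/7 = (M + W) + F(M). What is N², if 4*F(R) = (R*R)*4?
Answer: 11022400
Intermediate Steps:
F(R) = R² (F(R) = ((R*R)*4)/4 = (R²*4)/4 = (4*R²)/4 = R²)
E(M, W) = -7*M - 7*W - 7*M² (E(M, W) = -7*((M + W) + M²) = -7*(M + W + M²) = -7*M - 7*W - 7*M²)
N = -3320 (N = ((-7*(-4) - 7*0 - 7*(-4)²) + 1)*40 = ((28 + 0 - 7*16) + 1)*40 = ((28 + 0 - 112) + 1)*40 = (-84 + 1)*40 = -83*40 = -3320)
N² = (-3320)² = 11022400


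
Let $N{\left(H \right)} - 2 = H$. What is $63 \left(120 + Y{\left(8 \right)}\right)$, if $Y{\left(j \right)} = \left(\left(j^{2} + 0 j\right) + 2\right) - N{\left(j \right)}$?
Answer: $11088$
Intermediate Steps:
$N{\left(H \right)} = 2 + H$
$Y{\left(j \right)} = j^{2} - j$ ($Y{\left(j \right)} = \left(\left(j^{2} + 0 j\right) + 2\right) - \left(2 + j\right) = \left(\left(j^{2} + 0\right) + 2\right) - \left(2 + j\right) = \left(j^{2} + 2\right) - \left(2 + j\right) = \left(2 + j^{2}\right) - \left(2 + j\right) = j^{2} - j$)
$63 \left(120 + Y{\left(8 \right)}\right) = 63 \left(120 + 8 \left(-1 + 8\right)\right) = 63 \left(120 + 8 \cdot 7\right) = 63 \left(120 + 56\right) = 63 \cdot 176 = 11088$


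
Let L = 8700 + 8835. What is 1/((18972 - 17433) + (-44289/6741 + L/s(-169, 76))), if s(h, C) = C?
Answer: 8132/14337965 ≈ 0.00056717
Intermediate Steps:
L = 17535
1/((18972 - 17433) + (-44289/6741 + L/s(-169, 76))) = 1/((18972 - 17433) + (-44289/6741 + 17535/76)) = 1/(1539 + (-44289*1/6741 + 17535*(1/76))) = 1/(1539 + (-703/107 + 17535/76)) = 1/(1539 + 1822817/8132) = 1/(14337965/8132) = 8132/14337965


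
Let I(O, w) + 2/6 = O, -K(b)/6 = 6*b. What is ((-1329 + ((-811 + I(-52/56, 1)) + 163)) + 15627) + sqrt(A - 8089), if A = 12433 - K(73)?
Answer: 573247/42 + 2*sqrt(1743) ≈ 13732.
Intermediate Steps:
K(b) = -36*b
I(O, w) = -1/3 + O
A = 15061 (A = 12433 - (-36)*73 = 12433 - 1*(-2628) = 12433 + 2628 = 15061)
((-1329 + ((-811 + I(-52/56, 1)) + 163)) + 15627) + sqrt(A - 8089) = ((-1329 + ((-811 + (-1/3 - 52/56)) + 163)) + 15627) + sqrt(15061 - 8089) = ((-1329 + ((-811 + (-1/3 - 52*1/56)) + 163)) + 15627) + sqrt(6972) = ((-1329 + ((-811 + (-1/3 - 13/14)) + 163)) + 15627) + 2*sqrt(1743) = ((-1329 + ((-811 - 53/42) + 163)) + 15627) + 2*sqrt(1743) = ((-1329 + (-34115/42 + 163)) + 15627) + 2*sqrt(1743) = ((-1329 - 27269/42) + 15627) + 2*sqrt(1743) = (-83087/42 + 15627) + 2*sqrt(1743) = 573247/42 + 2*sqrt(1743)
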